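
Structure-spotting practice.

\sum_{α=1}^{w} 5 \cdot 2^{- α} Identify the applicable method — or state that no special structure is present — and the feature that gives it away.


Diagnosis: the geometric series formula — consecutive terms stand in a fixed index-free ratio — the geometric sum formula closes it.


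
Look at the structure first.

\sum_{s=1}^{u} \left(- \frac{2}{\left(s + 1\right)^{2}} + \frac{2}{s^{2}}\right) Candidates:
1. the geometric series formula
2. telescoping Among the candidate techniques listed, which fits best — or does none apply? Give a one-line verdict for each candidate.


Technique: telescoping — this sum is a zipper: each term contributes \frac{2}{s^{2}} and removes the next index's value, which the following term puts back, closing term by term.
- the geometric series formula — the term-to-term ratio drifts with the index — the one thing the geometric formula cannot absorb.
- telescoping — applicable, and directly so.


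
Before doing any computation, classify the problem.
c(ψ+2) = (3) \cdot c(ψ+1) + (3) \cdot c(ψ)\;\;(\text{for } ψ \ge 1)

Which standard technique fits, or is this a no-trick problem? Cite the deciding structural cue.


Best approach: the characteristic-root method — fixed numeric weights on consecutive terms and no forcing term added: the root method in its home territory.


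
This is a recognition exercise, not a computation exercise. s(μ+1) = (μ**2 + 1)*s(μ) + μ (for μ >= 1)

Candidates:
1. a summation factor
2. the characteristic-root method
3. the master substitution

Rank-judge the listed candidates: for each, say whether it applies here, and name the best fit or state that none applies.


Verdict: a summation factor — it is first-order linear but the coefficient μ**2 + 1 depends on the index, so multiply through by a summation factor to telescope it.
- a summation factor — applicable, and directly so.
- the characteristic-root method — an index-dependent weight blocks the pure exponential ansatz.
- the master substitution: with no divided-index recursive call, reindexing by powers of a base buys nothing.


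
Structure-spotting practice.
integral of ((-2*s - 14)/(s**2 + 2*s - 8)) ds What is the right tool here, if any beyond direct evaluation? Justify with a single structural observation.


Best approach: partial fractions — the integrand is a proper rational function and its denominator s**2 + 2*s - 8 factors into distinct pieces, so it splits into simple fractions.


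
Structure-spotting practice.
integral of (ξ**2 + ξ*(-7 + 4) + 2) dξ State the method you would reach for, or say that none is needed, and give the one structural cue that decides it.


Verdict: no special technique — the integrand is a sum of constant multiples of powers of ξ — integrate term by term.


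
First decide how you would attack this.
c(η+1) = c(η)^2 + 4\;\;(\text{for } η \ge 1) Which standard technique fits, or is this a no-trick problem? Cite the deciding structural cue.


Verdict: no special technique — this one you iterate or analyze qualitatively: the nonlinearity defeats linear solution methods.


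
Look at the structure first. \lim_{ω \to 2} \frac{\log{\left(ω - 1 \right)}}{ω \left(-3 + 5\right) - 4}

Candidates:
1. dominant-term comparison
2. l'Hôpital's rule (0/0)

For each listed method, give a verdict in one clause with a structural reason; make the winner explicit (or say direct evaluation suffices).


Best approach: l'Hôpital's rule (0/0) — both numerator and denominator vanish at 2: the genuine 0/0 indeterminate that l'Hôpital exists for. Expanding numerator and denominator to first order gives the same value — the rule automates exactly that.
- dominant-term comparison: this limit is not decided by comparing leading-term growth at infinity.
- l'Hôpital's rule (0/0) — applicable, and directly so.


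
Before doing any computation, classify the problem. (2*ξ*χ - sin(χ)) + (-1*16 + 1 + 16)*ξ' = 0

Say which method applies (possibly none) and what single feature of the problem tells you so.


Verdict: a linear integrating factor — linear in the unknown with genuine forcing: multiply through by the exponential of the integrated coefficient and the left side closes into one derivative.


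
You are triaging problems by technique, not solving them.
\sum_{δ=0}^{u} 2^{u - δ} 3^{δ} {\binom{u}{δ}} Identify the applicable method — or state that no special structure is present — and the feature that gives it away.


Verdict: the binomial theorem — the summand is term δ of a binomial expansion in 3 and 2; the whole sum is a single power.


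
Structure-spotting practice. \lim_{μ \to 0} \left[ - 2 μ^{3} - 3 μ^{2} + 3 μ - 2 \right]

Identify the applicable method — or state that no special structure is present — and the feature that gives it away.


Best approach: no special technique — the expression is continuous at the evaluation point — substitute directly; no indeterminate form appears.


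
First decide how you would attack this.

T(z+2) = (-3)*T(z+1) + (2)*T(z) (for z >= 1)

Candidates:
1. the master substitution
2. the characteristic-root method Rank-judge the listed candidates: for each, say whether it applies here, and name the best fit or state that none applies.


Best approach: the characteristic-root method — linear, homogeneous, constant coefficients: solutions of the form r^z exist — find the roots of the characteristic polynomial.
- the master substitution — the recursive argument is a shift of the index, not a fixed fraction of it.
- the characteristic-root method — applicable, and directly so.


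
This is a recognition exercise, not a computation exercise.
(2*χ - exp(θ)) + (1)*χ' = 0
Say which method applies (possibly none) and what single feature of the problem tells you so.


Verdict: a linear integrating factor — arrange it as χ' + 2·χ = (the forcing term) and the integrating factor does the rest.


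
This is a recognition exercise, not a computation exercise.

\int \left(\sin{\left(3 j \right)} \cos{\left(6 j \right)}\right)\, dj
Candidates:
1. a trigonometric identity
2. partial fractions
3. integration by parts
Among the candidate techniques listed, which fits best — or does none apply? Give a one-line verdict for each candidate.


Technique: a trigonometric identity — \sin{\left(3 j \right)} \cos{\left(6 j \right)} is a beat pattern — rewrite the product as a sum of single-frequency waves before integrating.
- a trigonometric identity — yes, a natural case for it.
- partial fractions: there is no rational-function structure to decompose.
- integration by parts — not the fit here: there is no polynomial factor to ladder down — parts can still close the trigonometric product by recursion, though the identity rewrite is the direct route.


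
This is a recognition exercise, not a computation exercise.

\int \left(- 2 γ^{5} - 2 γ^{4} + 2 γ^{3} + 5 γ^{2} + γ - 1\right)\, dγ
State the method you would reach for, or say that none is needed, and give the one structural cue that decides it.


Best approach: no special technique — every term is a constant multiple of a power of γ; term-wise power-rule integration needs no preliminary transformation.


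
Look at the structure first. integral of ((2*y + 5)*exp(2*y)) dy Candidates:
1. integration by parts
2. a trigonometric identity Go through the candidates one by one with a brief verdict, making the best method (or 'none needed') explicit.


Best approach: integration by parts — 2*y + 5 dies after finitely many derivatives while exp(2*y) cycles under integration — the tabular/parts setup.
- integration by parts: applies; the problem has the shape this method handles.
- a trigonometric identity — with no trigonometric functions present, identity rewriting has no target.


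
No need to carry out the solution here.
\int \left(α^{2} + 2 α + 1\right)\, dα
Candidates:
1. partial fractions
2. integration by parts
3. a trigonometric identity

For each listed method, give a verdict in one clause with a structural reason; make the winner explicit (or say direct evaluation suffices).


Method: no special technique — scan for structure and find none: constant multiples of powers of α, integrate directly.
- partial fractions: the expression is not a ratio of polynomials that decomposes further.
- integration by parts — splitting off a factor buys nothing — the integrand integrates directly without parts.
- a trigonometric identity — with no trigonometric functions present, identity rewriting has no target.


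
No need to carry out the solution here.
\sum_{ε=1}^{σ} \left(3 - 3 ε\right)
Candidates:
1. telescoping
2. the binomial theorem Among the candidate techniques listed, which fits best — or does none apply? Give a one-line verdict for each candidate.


Method: no special technique — every summand is a constant multiple of a power of ε — apply the standard power-sum identities one degree at a time.
- telescoping — the summand is not presented as a shifted difference — a telescoping rewrite may exist, but the displayed structure does not offer one.
- the binomial theorem — there is no sum-raised-to-a-power identity hiding in these terms.


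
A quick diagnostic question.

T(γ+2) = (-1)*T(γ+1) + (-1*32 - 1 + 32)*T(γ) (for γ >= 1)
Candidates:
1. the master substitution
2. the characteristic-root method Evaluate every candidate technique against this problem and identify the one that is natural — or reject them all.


Technique: the characteristic-root method — the recurrence treats every index alike (constant coefficients, no forcing) — precisely the regime where r^γ trials close it.
- the master substitution — the recursion steps by a constant offset, so exponential reindexing is pointless.
- the characteristic-root method — applies; the problem has the shape this method handles.


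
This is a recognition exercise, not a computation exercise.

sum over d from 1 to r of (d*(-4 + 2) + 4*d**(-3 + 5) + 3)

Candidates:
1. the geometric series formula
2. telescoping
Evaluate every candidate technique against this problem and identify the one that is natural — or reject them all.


Method: no special technique — Faulhaber territory: sum each constant-multiple power of d with its closed-form formula, no trick required.
- the geometric series formula: the ratio of consecutive terms depends on the index.
- telescoping: the terms as presented offer no neighboring cancellation — a telescoping rewrite may exist, but the displayed structure does not hand one over.


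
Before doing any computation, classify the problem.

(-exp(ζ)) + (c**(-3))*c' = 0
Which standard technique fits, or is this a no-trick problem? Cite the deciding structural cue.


Best approach: separation of variables — separating collects all c-dependence with the derivative and leaves all ζ-dependence opposite: variables separate. The equation is exact as it stands too — a potential function exists — though separation reads the split structure directly.


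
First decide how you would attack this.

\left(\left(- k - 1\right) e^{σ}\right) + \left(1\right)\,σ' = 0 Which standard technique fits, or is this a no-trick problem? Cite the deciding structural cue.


Diagnosis: separation of variables — all dependence on the two variables factors apart, the defining separable shape.


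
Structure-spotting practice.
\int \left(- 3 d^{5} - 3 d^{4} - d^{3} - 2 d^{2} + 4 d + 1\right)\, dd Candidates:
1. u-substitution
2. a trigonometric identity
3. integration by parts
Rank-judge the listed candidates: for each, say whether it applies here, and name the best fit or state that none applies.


Best approach: no special technique — a term-by-term power-rule job in d; no substitution or rearrangement earns its keep here.
- u-substitution: no substitution does more than relabel what direct integration already handles.
- a trigonometric identity — no sine or cosine appears, so there is nothing for a trigonometric identity to act on.
- integration by parts — splitting off a factor buys nothing — the integrand integrates directly without parts.


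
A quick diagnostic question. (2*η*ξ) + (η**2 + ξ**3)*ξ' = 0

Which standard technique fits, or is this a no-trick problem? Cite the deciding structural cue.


Verdict: the exact-equation method — d/dξ of 2*η*ξ equals d/dη of η**2 + ξ**3: the form is a total differential of one potential — integrate it exactly.


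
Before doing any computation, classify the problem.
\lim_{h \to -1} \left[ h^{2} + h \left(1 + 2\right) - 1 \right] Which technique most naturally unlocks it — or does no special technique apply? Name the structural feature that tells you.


Best approach: no special technique — the expression is continuous at the evaluation point — substitute directly; no indeterminate form appears.


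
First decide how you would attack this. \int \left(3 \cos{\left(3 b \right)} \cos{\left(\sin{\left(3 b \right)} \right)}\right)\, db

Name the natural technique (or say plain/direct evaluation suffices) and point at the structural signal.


Best approach: u-substitution — set u = \sin{\left(3 b \right)}: a constant multiple of its derivative, namely 3 \cos{\left(3 b \right)}, is present as a factor once the integrand is collected, so the du is sitting there waiting.


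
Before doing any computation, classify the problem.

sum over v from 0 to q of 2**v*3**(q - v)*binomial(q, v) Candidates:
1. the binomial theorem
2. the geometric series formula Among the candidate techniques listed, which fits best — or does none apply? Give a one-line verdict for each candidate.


Diagnosis: the binomial theorem — binomial(q, v) weighting matched powers of 2 and 3 is the expanded form of (2 + 3)^q — fold it back up.
- the binomial theorem — yes, a natural case for it.
- the geometric series formula: the ratio of consecutive terms depends on the index.


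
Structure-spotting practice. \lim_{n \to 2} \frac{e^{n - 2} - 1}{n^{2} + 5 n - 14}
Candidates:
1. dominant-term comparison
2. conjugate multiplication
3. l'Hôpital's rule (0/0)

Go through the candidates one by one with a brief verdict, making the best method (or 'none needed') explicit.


Diagnosis: l'Hôpital's rule (0/0) — numerator and denominator both vanish at 2 — a genuine 0/0 form, which is exactly when l'Hôpital applies. One could equally expand both pieces locally and compare leading terms; the rule does that in one stroke.
- dominant-term comparison: this is not a rational comparison of growth rates at infinity.
- conjugate multiplication — the conjugate move applies to radical differences, which this is not.
- l'Hôpital's rule (0/0): applicable, and directly so.


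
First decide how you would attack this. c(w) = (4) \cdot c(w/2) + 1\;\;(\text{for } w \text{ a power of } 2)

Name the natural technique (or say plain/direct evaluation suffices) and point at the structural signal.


Technique: the master substitution — treat m = log base 2 of w as the new clock: one recursion step advances m by one while w scales by 2.


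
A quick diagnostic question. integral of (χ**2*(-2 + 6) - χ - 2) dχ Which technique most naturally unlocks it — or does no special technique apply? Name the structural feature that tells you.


Technique: no special technique — scan for structure and find none: constant multiples of powers of χ, integrate directly.


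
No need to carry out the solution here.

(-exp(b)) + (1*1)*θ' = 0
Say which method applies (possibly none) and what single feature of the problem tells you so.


Best approach: no special technique — the slope is a pure function of b; integrate both sides and be done.


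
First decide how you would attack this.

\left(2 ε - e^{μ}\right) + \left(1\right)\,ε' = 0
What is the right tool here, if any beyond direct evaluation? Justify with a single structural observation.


Best approach: a linear integrating factor — the unknown enters only to the first power against a nonzero forcing term — the integrating-factor template applies directly.


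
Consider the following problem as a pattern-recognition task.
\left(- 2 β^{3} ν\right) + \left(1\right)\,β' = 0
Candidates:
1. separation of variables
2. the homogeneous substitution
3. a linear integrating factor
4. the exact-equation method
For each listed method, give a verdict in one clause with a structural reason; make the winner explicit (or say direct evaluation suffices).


Best approach: separation of variables — separating collects all β-dependence with the derivative and leaves all ν-dependence opposite: variables separate.
- separation of variables — yes, a natural case for it.
- the homogeneous substitution — the slope does not depend on the ratio of the variables alone.
- a linear integrating factor: the unknown enters nonlinearly (through a power, a denominator, or a transcendental function), which the linear integrating-factor recipe cannot absorb as-is — any repair would come from a preliminary substitution, not the factor.
- the exact-equation method: no potential function has this form as its differential, as written.


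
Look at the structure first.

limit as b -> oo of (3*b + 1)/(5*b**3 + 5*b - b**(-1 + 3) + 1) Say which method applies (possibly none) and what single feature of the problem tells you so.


Diagnosis: dominant-term comparison — divide by the highest power of b present: lower-order terms vanish and the dominant ratio remains. Differentiating the expression as a single quotient would eventually settle it as well; matching dominant growth settles it immediately.


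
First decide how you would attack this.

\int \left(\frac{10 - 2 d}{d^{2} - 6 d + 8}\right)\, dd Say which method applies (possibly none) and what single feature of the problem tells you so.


Diagnosis: partial fractions — once d^{2} - 6 d + 8 is factored, each root contributes a simple-fraction term; integrate them one at a time.


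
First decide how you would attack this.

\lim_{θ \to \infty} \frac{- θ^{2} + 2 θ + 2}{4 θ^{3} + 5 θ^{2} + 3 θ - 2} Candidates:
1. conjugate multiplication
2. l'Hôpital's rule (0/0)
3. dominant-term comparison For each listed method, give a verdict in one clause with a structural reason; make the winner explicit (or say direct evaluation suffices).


Technique: dominant-term comparison — divide by the highest power of θ present: lower-order terms vanish and the dominant ratio remains.
- conjugate multiplication: no difference of divergent radicals appears, so rationalizing has nothing to cancel.
- l'Hôpital's rule (0/0): as a single quotient the expression runs to ∞/∞ at the limit point — an at-infinity form of the rule would apply, though the leading-growth comparison is the direct reading.
- dominant-term comparison: yes — fits the structure here.


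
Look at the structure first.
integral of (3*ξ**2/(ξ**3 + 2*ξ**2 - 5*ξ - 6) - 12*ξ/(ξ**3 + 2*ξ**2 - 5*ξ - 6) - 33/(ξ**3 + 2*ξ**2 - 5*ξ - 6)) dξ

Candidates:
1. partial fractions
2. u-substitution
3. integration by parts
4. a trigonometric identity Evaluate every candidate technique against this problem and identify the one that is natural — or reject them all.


Verdict: partial fractions — a proper rational integrand whose denominator splits into simpler factors — decompose into partial fractions first.
- partial fractions: yes — fits the structure here.
- u-substitution: no subexpression of the integrand pairs with its own derivative as a factor — individual terms may offer their own substitutions, but any change of variable covering the whole integral would have to be constructed from outside the expression.
- integration by parts: there is no nonconstant-polynomial-times-kernel split with an exp, sine, cosine (degree-1 argument), or logarithm partner.
- a trigonometric identity: there is no trigonometric structure at all — the integrand carries no sine or cosine to rewrite.


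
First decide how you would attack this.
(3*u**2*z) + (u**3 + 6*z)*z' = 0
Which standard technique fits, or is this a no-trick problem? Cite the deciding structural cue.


Method: the exact-equation method — because the two cross partials coincide, the form is conservative as written — recover its potential in (u, z).


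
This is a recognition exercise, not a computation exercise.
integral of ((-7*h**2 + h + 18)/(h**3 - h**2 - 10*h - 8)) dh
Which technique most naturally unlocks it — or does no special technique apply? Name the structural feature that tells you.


Diagnosis: partial fractions — each factor of h**3 - h**2 - 10*h - 8 owns one elementary piece of the integrand — separate them and integrate piecewise.


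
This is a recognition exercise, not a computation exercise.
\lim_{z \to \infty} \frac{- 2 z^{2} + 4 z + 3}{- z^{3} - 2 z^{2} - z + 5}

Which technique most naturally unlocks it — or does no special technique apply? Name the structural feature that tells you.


Method: dominant-term comparison — growth-rate triage: the leading powers of z decide the limit, everything else is noise. Differentiating the expression as a single quotient would eventually settle it as well; matching dominant growth settles it immediately.


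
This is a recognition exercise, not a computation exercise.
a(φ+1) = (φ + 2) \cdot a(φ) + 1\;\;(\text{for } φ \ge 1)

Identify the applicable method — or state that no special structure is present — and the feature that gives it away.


Technique: a summation factor — first-order linear but the coefficient φ + 2 moves with the index — divide by the cumulative product and telescope.


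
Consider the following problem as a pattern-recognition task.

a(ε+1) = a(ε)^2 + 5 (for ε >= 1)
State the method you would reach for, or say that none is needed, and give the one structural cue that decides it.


Verdict: no special technique — each new value is a nonlinear function of earlier ones — scaling arguments and superposition both fail.


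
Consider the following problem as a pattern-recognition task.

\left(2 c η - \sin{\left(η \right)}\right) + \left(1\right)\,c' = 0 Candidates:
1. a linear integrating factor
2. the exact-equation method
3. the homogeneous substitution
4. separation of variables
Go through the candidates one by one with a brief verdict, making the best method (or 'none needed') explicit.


Method: a linear integrating factor — the unknown enters only to the first power against a nonzero forcing term — the integrating-factor template applies directly.
- a linear integrating factor — a fit — the right tool for this form.
- the exact-equation method — no potential function has this form as its differential, as written.
- the homogeneous substitution — solved for the derivative, the right side changes under joint scaling of the two variables.
- separation of variables: no algebra isolates the independent variable on one side and the unknown on the other.


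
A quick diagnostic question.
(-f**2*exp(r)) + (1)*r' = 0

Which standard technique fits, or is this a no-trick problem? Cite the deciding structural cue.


Diagnosis: separation of variables — solved for the derivative, the right side factors as f**2 times exp(r) — all f-dependence separates from all r-dependence.


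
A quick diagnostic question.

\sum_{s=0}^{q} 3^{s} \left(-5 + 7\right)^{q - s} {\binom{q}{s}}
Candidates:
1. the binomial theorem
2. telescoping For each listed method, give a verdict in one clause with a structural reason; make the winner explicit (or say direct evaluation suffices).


Best approach: the binomial theorem — the summand is term s of a binomial expansion in 3 and (-5 + 7); the whole sum is a single power.
- the binomial theorem: a fit — the right tool for this form.
- telescoping — the summand is not presented as a shifted difference — a telescoping rewrite may exist, but the displayed structure does not offer one.


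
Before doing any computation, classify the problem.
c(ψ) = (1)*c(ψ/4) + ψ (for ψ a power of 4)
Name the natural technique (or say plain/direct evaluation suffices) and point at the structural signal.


Best approach: the master substitution — a divide-and-conquer shape: argument ψ/4, so change variables with ψ = 4^m and solve the linear version.


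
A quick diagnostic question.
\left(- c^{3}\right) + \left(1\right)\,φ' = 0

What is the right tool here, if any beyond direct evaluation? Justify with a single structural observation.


Best approach: no special technique — the slope is a function of c alone, so integrate both sides directly.


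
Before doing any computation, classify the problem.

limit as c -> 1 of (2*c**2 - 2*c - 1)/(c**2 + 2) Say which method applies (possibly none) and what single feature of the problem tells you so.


Diagnosis: no special technique — nothing blocks direct substitution at 1: plug in and finish.


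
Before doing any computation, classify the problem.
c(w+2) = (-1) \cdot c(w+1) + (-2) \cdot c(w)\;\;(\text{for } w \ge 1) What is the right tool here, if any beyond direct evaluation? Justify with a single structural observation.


Best approach: the characteristic-root method — the recurrence is linear and homogeneous with constant coefficients, so the ansatz r^w turns it into a polynomial equation for r.


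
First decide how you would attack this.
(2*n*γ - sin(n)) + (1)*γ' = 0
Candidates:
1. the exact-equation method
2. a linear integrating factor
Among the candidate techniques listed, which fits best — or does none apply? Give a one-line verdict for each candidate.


Method: a linear integrating factor — arrange it as γ' + 2*n·γ = (the forcing term) and the integrating factor does the rest.
- the exact-equation method: the cross partial derivatives disagree, so no single potential exists.
- a linear integrating factor — a fit — the right tool for this form.


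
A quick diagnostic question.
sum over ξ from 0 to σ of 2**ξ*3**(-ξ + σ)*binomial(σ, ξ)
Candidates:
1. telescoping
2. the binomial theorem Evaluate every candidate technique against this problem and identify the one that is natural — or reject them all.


Method: the binomial theorem — terms weighting binomial(σ, ξ) against matched powers of 2 and 3 reassemble into (2 + 3)^σ by the binomial theorem.
- telescoping: in the displayed form, no term reappears at a neighboring index to cancel against.
- the binomial theorem: applies; the problem has the shape this method handles.


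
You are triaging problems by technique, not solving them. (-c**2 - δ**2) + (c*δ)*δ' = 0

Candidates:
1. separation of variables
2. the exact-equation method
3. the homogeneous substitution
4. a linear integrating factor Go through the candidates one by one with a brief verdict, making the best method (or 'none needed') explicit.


Technique: the homogeneous substitution — solved for the derivative, the right side is unchanged under scaling c and δ together — it depends only on the ratio δ/c, so substitute a single ratio variable. A Bernoulli rewrite works here as the equation stands — the homogeneous substitution is the more immediate reading.
- separation of variables: no division isolates the independent variable from the unknown.
- the exact-equation method: the mixed-partials test fails on this split — it is not an exact differential as presented.
- the homogeneous substitution: yes, a natural case for it.
- a linear integrating factor — a nonlinear term in the unknown puts this outside the integrating-factor template.


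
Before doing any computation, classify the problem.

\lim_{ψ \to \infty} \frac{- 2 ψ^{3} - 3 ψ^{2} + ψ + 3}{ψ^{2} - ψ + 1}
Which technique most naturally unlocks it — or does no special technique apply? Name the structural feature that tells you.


Diagnosis: dominant-term comparison — divide through by the highest power of ψ; every lower-order term dies and the dominant terms decide the limit. Differentiating the expression as a single quotient would eventually settle it as well; matching dominant growth settles it immediately.


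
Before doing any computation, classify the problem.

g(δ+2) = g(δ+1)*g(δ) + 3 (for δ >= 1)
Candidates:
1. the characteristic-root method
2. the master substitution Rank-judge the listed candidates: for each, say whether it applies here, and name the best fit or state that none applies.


Best approach: no special technique — a nonlinear dependence on earlier terms breaks linearity, and with it every superposition-based closed form.
- the characteristic-root method — nonlinearity rules out exponential-mode superposition from the start.
- the master substitution: the recursion steps by a constant offset, so exponential reindexing is pointless.


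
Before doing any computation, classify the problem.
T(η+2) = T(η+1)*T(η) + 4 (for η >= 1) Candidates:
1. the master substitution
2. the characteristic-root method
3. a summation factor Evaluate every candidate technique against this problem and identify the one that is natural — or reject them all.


Method: no special technique — the new term depends nonlinearly on the old ones, which disqualifies every superposition-based technique.
- the master substitution: the recursive argument is a shift of the index, not a fixed fraction of it.
- the characteristic-root method — nonlinearity rules out exponential-mode superposition from the start.
- a summation factor — the recursion is nonlinear — outside the first-order linear family a summation factor addresses.


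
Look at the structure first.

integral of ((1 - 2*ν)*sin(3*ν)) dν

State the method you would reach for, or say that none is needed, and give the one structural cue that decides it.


Verdict: integration by parts — the integrand splits as 1 - 2*ν times sin(3*ν) — repeatedly differentiating the polynomial part kills it, which is the parts ladder.


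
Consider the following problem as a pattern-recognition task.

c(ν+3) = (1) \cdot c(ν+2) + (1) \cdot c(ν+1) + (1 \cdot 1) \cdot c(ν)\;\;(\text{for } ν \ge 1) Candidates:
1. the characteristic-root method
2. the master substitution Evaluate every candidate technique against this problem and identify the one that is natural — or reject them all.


Technique: the characteristic-root method — the recurrence is linear and homogeneous with constant coefficients, so the ansatz r^ν turns it into a polynomial equation for r.
- the characteristic-root method — applies; the problem has the shape this method handles.
- the master substitution — the recursion shifts the index rather than dividing it.


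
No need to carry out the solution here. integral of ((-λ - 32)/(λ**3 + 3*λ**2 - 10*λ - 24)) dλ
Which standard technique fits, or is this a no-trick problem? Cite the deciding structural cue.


Best approach: partial fractions — with λ**3 + 3*λ**2 - 10*λ - 24 factorable and the degree on top strictly smaller, simple-fraction decomposition is immediate.


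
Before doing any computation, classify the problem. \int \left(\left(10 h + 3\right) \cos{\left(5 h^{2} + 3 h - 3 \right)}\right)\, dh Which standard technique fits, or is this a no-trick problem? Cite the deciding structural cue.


Verdict: u-substitution — read it as f(5 h^{2} + 3 h - 3) times a constant multiple of d(5 h^{2} + 3 h - 3): one substitution, u = 5 h^{2} + 3 h - 3, finishes it.


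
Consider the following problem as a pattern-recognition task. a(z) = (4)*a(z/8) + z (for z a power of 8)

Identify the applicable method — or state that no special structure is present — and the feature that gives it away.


Diagnosis: the master substitution — index division is the fingerprint: z/8 in the recursive call means substitute z = 8^m.


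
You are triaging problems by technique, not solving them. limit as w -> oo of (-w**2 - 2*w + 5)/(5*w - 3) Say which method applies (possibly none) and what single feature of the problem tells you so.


Diagnosis: dominant-term comparison — divide through by the highest power of w; every lower-order term dies and the dominant terms decide the limit. Viewed as a single quotient this is an ∞/∞ form — an at-infinity application of l'Hôpital's rule would also resolve it; comparing leading growth reads the answer without differentiating.


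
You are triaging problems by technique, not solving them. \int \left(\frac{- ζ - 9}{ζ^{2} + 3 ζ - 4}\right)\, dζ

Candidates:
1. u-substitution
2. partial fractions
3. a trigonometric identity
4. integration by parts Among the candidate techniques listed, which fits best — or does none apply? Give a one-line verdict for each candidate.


Technique: partial fractions — a proper rational integrand whose denominator splits into simpler factors — decompose into partial fractions first.
- u-substitution — no subexpression of the integrand serves as a whole-integral substitution inner — individual terms may offer their own, but none carries its derivative as a factor of the full integrand; a working change of variable would have to be constructed from outside the expression.
- partial fractions — a fit — the right tool for this form.
- a trigonometric identity — there is no trigonometric structure at all — the integrand carries no sine or cosine to rewrite.
- integration by parts — the nonconstant-polynomial-times-standard-kernel pattern (an exp, sine, cosine, or logarithm partner) is absent.


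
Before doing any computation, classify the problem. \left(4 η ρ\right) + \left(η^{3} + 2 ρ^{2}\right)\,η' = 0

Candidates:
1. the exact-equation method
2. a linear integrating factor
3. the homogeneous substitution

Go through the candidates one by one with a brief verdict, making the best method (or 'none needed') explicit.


Verdict: the exact-equation method — equality of cross partials is the green light — assemble the potential function term by term.
- the exact-equation method — yes, a natural case for it.
- a linear integrating factor: the unknown enters nonlinearly (through a power, a denominator, or a transcendental function), which the linear integrating-factor recipe cannot absorb as-is — any repair would come from a preliminary substitution, not the factor.
- the homogeneous substitution: rescaling both variables together changes the slope, so no ratio substitution collapses it.


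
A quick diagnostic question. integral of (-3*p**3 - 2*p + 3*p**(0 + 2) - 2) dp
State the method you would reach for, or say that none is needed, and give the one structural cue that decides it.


Method: no special technique — a term-by-term power-rule job in p; no substitution or rearrangement earns its keep here.


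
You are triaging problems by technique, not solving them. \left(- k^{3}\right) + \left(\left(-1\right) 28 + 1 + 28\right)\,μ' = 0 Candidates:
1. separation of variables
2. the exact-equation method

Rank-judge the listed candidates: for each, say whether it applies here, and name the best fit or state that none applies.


Best approach: no special technique — solved for the derivative, μ never appears on the right — this is a direct integration in k, not a differential-equations problem at heart.
- separation of variables: with no unknown in the slope, separating variables is a formality — the equation integrates directly.
- the exact-equation method: no dependence on the unknown anywhere: exactness is a label without content here.


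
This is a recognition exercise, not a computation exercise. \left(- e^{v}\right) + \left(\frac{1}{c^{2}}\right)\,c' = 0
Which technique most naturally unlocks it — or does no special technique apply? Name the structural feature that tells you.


Best approach: separation of variables — one side of the product carries the independent variable, the other the unknown — the textbook separation shape. An exactness check succeeds on this form as well — separation and the potential function arrive at the same answer, separation more directly.


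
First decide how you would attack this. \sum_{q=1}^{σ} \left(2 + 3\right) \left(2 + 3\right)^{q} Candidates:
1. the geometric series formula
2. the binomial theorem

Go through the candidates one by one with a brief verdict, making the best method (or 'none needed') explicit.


Diagnosis: the geometric series formula — consecutive terms stand in a fixed index-free ratio — the geometric sum formula closes it.
- the geometric series formula — applicable, and directly so.
- the binomial theorem — there is no sum-raised-to-a-power identity hiding in these terms.


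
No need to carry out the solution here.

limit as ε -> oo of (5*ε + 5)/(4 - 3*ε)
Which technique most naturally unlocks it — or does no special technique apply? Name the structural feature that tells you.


Technique: dominant-term comparison — as ε grows, only the highest-degree terms matter — compare leading terms and read the limit off. l'Hôpital's at-infinity variant applies to the expression viewed as a single quotient; the leading-term comparison is the direct route.


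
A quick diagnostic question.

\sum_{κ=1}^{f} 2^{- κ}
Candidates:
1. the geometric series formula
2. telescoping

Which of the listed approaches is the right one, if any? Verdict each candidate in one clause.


Verdict: the geometric series formula — consecutive terms stand in a fixed index-free ratio — the geometric sum formula closes it.
- the geometric series formula: applies; the problem has the shape this method handles.
- telescoping: the summand is not presented as a shifted difference — a telescoping rewrite may exist, but the displayed structure does not offer one.


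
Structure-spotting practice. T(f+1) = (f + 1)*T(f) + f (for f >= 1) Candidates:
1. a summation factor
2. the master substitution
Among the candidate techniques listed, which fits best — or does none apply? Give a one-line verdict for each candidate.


Method: a summation factor — first-order linear but the coefficient f + 1 moves with the index — divide by the cumulative product and telescope.
- a summation factor: yes, a natural case for it.
- the master substitution: there is no divide-the-index recursive argument.


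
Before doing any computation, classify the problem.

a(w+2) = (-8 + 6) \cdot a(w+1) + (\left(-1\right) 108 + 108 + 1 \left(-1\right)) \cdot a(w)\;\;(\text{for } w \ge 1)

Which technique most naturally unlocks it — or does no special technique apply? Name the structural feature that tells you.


Verdict: the characteristic-root method — fixed numeric weights on consecutive terms and no forcing term added: the root method in its home territory.


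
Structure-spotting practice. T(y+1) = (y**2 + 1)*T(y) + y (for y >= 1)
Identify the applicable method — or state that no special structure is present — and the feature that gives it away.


Method: a summation factor — rescale the sequence by the product of the weights y**2 + 1 so far — the recurrence collapses to a plain running sum.


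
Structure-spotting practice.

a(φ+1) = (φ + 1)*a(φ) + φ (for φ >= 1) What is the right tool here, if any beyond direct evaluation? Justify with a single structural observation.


Technique: a summation factor — one-term recursion with variable weight φ + 1 is solved by product normalization, not by root-finding.


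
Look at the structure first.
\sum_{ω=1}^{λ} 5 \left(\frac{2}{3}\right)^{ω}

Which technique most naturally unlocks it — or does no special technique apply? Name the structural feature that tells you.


Method: the geometric series formula — the ratio of consecutive terms is the constant \frac{2}{3}, independent of the index — a geometric sum.


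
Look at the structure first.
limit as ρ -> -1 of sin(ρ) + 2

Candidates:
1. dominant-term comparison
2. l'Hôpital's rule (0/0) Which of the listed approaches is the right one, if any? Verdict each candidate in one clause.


Method: no special technique — nothing blocks direct substitution at -1: plug in and finish.
- dominant-term comparison: this limit is not decided by comparing polynomial growth at infinity.
- l'Hôpital's rule (0/0) — evaluation at the point is determinate, so the rule has nothing to repair.
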